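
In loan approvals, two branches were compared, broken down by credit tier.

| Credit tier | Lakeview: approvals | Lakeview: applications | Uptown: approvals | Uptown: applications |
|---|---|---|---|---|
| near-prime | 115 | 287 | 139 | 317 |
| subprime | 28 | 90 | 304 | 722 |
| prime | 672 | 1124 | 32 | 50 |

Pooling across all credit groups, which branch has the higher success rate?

Near-prime: Lakeview 115/287 = 40.1%, Uptown 139/317 = 43.8% → Uptown
Subprime: Lakeview 28/90 = 31.1%, Uptown 304/722 = 42.1% → Uptown
Prime: Lakeview 672/1124 = 59.8%, Uptown 32/50 = 64.0% → Uptown
Overall: Lakeview 815/1501 = 54.3%, Uptown 475/1089 = 43.6% → Lakeview
(Uptown wins every credit group but Lakeview wins overall — Uptown's applications skew toward the low-rate subprime group.)

Lakeview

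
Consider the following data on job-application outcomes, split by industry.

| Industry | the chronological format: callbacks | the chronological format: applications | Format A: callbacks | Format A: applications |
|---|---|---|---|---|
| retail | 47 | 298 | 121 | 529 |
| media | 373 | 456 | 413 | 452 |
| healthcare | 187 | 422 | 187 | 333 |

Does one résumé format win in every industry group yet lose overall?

No

Retail: the chronological format 47/298 = 15.8%, Format A 121/529 = 22.9% → Format A
Media: the chronological format 373/456 = 81.8%, Format A 413/452 = 91.4% → Format A
Healthcare: the chronological format 187/422 = 44.3%, Format A 187/333 = 56.2% → Format A
Overall: the chronological format 607/1176 = 51.6%, Format A 721/1314 = 54.9% → Format A
Format A wins overall and in every industry group — no reversal.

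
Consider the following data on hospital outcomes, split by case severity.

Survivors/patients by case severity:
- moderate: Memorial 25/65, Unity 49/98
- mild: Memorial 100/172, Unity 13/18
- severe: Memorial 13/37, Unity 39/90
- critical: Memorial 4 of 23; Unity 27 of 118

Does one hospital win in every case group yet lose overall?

Yes

Moderate: Memorial 25/65 = 38.5%, Unity 49/98 = 50.0% → Unity
Mild: Memorial 100/172 = 58.1%, Unity 13/18 = 72.2% → Unity
Severe: Memorial 13/37 = 35.1%, Unity 39/90 = 43.3% → Unity
Critical: Memorial 4/23 = 17.4%, Unity 27/118 = 22.9% → Unity
Overall: Memorial 142/297 = 47.8%, Unity 128/324 = 39.5% → Memorial
Unity wins each case group but Memorial wins overall — the comparison reverses. Unity's patients skew toward critical, which has a lower base rate.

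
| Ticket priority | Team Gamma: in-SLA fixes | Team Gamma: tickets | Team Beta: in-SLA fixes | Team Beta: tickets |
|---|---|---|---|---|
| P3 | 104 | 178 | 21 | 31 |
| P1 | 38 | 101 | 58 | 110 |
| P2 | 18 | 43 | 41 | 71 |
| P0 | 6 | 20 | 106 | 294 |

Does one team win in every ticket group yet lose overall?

P3: Team Gamma 104/178 = 58.4%, Team Beta 21/31 = 67.7% → Team Beta
P1: Team Gamma 38/101 = 37.6%, Team Beta 58/110 = 52.7% → Team Beta
P2: Team Gamma 18/43 = 41.9%, Team Beta 41/71 = 57.7% → Team Beta
P0: Team Gamma 6/20 = 30.0%, Team Beta 106/294 = 36.1% → Team Beta
Overall: Team Gamma 166/342 = 48.5%, Team Beta 226/506 = 44.7% → Team Gamma
Team Beta wins each ticket group but Team Gamma wins overall — the comparison reverses. Team Beta's tickets skew toward P0, which has a lower base rate.

Yes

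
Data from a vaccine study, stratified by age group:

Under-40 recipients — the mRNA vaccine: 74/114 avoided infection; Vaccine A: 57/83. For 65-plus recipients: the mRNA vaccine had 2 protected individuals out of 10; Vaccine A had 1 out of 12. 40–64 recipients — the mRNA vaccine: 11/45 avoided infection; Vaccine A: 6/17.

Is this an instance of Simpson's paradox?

Under-40: the mRNA vaccine 74/114 = 64.9%, Vaccine A 57/83 = 68.7% → Vaccine A
65-plus: the mRNA vaccine 2/10 = 20.0%, Vaccine A 1/12 = 8.3% → the mRNA vaccine
40–64: the mRNA vaccine 11/45 = 24.4%, Vaccine A 6/17 = 35.3% → Vaccine A
Overall: the mRNA vaccine 87/169 = 51.5%, Vaccine A 64/112 = 57.1% → Vaccine A
Neither sweeps: the mRNA vaccine wins 1 of 3 groups, Vaccine A wins 2. Vaccine A wins overall but not every group — no Simpson reversal.

No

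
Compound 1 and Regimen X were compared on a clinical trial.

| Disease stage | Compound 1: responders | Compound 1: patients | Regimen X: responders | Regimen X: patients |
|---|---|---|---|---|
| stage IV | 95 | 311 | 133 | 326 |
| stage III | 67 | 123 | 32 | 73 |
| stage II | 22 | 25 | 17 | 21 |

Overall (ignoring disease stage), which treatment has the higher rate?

Stage IV: Compound 1 95/311 = 30.5%, Regimen X 133/326 = 40.8% → Regimen X
Stage III: Compound 1 67/123 = 54.5%, Regimen X 32/73 = 43.8% → Compound 1
Stage II: Compound 1 22/25 = 88.0%, Regimen X 17/21 = 81.0% → Compound 1
Overall: Compound 1 184/459 = 40.1%, Regimen X 182/420 = 43.3% → Regimen X
(Neither sweeps every disease group, but Regimen X has the higher pooled rate.)

Regimen X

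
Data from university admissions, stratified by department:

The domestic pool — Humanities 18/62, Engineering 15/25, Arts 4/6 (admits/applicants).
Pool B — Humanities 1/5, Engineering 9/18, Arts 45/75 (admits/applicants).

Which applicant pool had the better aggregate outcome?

Humanities: the domestic pool 18/62 = 29.0%, Pool B 1/5 = 20.0% → the domestic pool
Engineering: the domestic pool 15/25 = 60.0%, Pool B 9/18 = 50.0% → the domestic pool
Arts: the domestic pool 4/6 = 66.7%, Pool B 45/75 = 60.0% → the domestic pool
Overall: the domestic pool 37/93 = 39.8%, Pool B 55/98 = 56.1% → Pool B
(The domestic pool wins every department group but Pool B wins overall — the domestic pool's applicants skew toward the low-rate Humanities group.)

Pool B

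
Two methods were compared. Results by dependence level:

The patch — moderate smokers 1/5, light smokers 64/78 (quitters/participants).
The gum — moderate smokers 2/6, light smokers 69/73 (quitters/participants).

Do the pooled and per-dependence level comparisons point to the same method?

Moderate smokers: the patch 1/5 = 20.0%, the gum 2/6 = 33.3% → the gum
Light smokers: the patch 64/78 = 82.1%, the gum 69/73 = 94.5% → the gum
Overall: the patch 65/83 = 78.3%, the gum 71/79 = 89.9% → the gum
The gum wins overall and in every dependence group — no reversal.

Yes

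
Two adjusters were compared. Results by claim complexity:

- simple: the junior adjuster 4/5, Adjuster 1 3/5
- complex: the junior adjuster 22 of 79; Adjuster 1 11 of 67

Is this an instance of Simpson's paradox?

No

Simple: the junior adjuster 4/5 = 80.0%, Adjuster 1 3/5 = 60.0% → the junior adjuster
Complex: the junior adjuster 22/79 = 27.8%, Adjuster 1 11/67 = 16.4% → the junior adjuster
Overall: the junior adjuster 26/84 = 31.0%, Adjuster 1 14/72 = 19.4% → the junior adjuster
The junior adjuster wins overall and in every claim group — no reversal.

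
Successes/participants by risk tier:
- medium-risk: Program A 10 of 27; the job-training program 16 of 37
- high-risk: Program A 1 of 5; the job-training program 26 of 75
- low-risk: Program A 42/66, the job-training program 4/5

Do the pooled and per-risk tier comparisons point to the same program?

Medium-risk: Program A 10/27 = 37.0%, the job-training program 16/37 = 43.2% → the job-training program
High-risk: Program A 1/5 = 20.0%, the job-training program 26/75 = 34.7% → the job-training program
Low-risk: Program A 42/66 = 63.6%, the job-training program 4/5 = 80.0% → the job-training program
Overall: Program A 53/98 = 54.1%, the job-training program 46/117 = 39.3% → Program A
The job-training program wins each risk group but Program A wins overall — the comparison reverses. The job-training program's participants skew toward high-risk, which has a lower base rate.

No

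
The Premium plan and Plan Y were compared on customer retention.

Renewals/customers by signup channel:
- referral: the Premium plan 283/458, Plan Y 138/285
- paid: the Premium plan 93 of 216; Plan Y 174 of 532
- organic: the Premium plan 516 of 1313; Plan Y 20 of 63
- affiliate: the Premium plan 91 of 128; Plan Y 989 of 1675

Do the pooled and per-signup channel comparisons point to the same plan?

Referral: the Premium plan 283/458 = 61.8%, Plan Y 138/285 = 48.4% → the Premium plan
Paid: the Premium plan 93/216 = 43.1%, Plan Y 174/532 = 32.7% → the Premium plan
Organic: the Premium plan 516/1313 = 39.3%, Plan Y 20/63 = 31.7% → the Premium plan
Affiliate: the Premium plan 91/128 = 71.1%, Plan Y 989/1675 = 59.0% → the Premium plan
Overall: the Premium plan 983/2115 = 46.5%, Plan Y 1321/2555 = 51.7% → Plan Y
The Premium plan wins each signup group but Plan Y wins overall — the comparison reverses. The Premium plan's customers skew toward organic, which has a lower base rate.

No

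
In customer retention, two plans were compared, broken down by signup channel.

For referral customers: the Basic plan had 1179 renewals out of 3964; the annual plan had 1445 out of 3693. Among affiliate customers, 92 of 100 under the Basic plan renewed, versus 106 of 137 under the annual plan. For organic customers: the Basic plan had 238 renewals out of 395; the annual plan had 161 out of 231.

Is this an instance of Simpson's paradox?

Referral: the Basic plan 1179/3964 = 29.7%, the annual plan 1445/3693 = 39.1% → the annual plan
Affiliate: the Basic plan 92/100 = 92.0%, the annual plan 106/137 = 77.4% → the Basic plan
Organic: the Basic plan 238/395 = 60.3%, the annual plan 161/231 = 69.7% → the annual plan
Overall: the Basic plan 1509/4459 = 33.8%, the annual plan 1712/4061 = 42.2% → the annual plan
Neither sweeps: the Basic plan wins 1 of 3 groups, the annual plan wins 2. The annual plan wins overall but not every group — no Simpson reversal.

No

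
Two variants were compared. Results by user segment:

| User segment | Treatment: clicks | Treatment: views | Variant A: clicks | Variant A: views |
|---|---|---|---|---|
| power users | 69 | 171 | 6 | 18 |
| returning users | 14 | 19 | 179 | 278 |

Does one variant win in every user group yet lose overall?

Power users: Treatment 69/171 = 40.4%, Variant A 6/18 = 33.3% → Treatment
Returning users: Treatment 14/19 = 73.7%, Variant A 179/278 = 64.4% → Treatment
Overall: Treatment 83/190 = 43.7%, Variant A 185/296 = 62.5% → Variant A
Treatment wins each user group but Variant A wins overall — the comparison reverses. Treatment's views skew toward power users, which has a lower base rate.

Yes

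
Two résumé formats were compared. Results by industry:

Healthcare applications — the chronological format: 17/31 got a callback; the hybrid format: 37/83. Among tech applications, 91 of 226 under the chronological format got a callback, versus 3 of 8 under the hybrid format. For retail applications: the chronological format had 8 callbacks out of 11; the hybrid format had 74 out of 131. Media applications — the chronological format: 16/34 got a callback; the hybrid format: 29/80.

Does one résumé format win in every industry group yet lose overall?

Healthcare: the chronological format 17/31 = 54.8%, the hybrid format 37/83 = 44.6% → the chronological format
Tech: the chronological format 91/226 = 40.3%, the hybrid format 3/8 = 37.5% → the chronological format
Retail: the chronological format 8/11 = 72.7%, the hybrid format 74/131 = 56.5% → the chronological format
Media: the chronological format 16/34 = 47.1%, the hybrid format 29/80 = 36.2% → the chronological format
Overall: the chronological format 132/302 = 43.7%, the hybrid format 143/302 = 47.4% → the hybrid format
The chronological format wins each industry group but the hybrid format wins overall — the comparison reverses. The chronological format's applications skew toward tech, which has a lower base rate.

Yes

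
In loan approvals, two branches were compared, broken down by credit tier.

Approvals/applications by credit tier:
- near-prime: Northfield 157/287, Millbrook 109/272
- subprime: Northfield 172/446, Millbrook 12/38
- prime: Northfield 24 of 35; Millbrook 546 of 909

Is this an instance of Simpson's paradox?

Yes

Near-prime: Northfield 157/287 = 54.7%, Millbrook 109/272 = 40.1% → Northfield
Subprime: Northfield 172/446 = 38.6%, Millbrook 12/38 = 31.6% → Northfield
Prime: Northfield 24/35 = 68.6%, Millbrook 546/909 = 60.1% → Northfield
Overall: Northfield 353/768 = 46.0%, Millbrook 667/1219 = 54.7% → Millbrook
Northfield wins each credit group but Millbrook wins overall — the comparison reverses. Northfield's applications skew toward subprime, which has a lower base rate.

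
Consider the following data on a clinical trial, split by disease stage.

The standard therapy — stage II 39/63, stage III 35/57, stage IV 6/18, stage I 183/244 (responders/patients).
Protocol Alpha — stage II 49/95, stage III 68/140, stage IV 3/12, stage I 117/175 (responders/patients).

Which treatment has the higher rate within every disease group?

Stage II: the standard therapy 39/63 = 61.9%, Protocol Alpha 49/95 = 51.6% → the standard therapy
Stage III: the standard therapy 35/57 = 61.4%, Protocol Alpha 68/140 = 48.6% → the standard therapy
Stage IV: the standard therapy 6/18 = 33.3%, Protocol Alpha 3/12 = 25.0% → the standard therapy
Stage I: the standard therapy 183/244 = 75.0%, Protocol Alpha 117/175 = 66.9% → the standard therapy
The standard therapy has the higher rate in all 4 groups.

the standard therapy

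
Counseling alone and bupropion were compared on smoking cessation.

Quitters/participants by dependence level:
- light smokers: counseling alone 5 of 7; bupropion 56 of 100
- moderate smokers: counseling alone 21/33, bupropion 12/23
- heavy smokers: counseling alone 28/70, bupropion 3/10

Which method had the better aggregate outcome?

bupropion

Light smokers: counseling alone 5/7 = 71.4%, bupropion 56/100 = 56.0% → counseling alone
Moderate smokers: counseling alone 21/33 = 63.6%, bupropion 12/23 = 52.2% → counseling alone
Heavy smokers: counseling alone 28/70 = 40.0%, bupropion 3/10 = 30.0% → counseling alone
Overall: counseling alone 54/110 = 49.1%, bupropion 71/133 = 53.4% → bupropion
(Counseling alone wins every dependence group but bupropion wins overall — counseling alone's participants skew toward the low-rate heavy smokers group.)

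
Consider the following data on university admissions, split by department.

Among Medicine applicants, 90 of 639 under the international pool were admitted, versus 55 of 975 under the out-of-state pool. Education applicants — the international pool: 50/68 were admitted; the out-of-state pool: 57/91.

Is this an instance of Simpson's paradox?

Medicine: the international pool 90/639 = 14.1%, the out-of-state pool 55/975 = 5.6% → the international pool
Education: the international pool 50/68 = 73.5%, the out-of-state pool 57/91 = 62.6% → the international pool
Overall: the international pool 140/707 = 19.8%, the out-of-state pool 112/1066 = 10.5% → the international pool
The international pool wins overall and in every department group — no reversal.

No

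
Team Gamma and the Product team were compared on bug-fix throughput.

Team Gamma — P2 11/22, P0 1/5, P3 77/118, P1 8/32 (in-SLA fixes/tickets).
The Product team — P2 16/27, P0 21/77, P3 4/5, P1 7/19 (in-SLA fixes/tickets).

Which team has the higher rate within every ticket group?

the Product team

P2: Team Gamma 11/22 = 50.0%, the Product team 16/27 = 59.3% → the Product team
P0: Team Gamma 1/5 = 20.0%, the Product team 21/77 = 27.3% → the Product team
P3: Team Gamma 77/118 = 65.3%, the Product team 4/5 = 80.0% → the Product team
P1: Team Gamma 8/32 = 25.0%, the Product team 7/19 = 36.8% → the Product team
The Product team has the higher rate in all 4 groups.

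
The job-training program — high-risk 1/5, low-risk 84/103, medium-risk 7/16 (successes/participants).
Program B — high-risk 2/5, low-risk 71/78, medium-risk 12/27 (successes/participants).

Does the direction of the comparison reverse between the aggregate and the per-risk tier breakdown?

High-risk: the job-training program 1/5 = 20.0%, Program B 2/5 = 40.0% → Program B
Low-risk: the job-training program 84/103 = 81.6%, Program B 71/78 = 91.0% → Program B
Medium-risk: the job-training program 7/16 = 43.8%, Program B 12/27 = 44.4% → Program B
Overall: the job-training program 92/124 = 74.2%, Program B 85/110 = 77.3% → Program B
Program B wins overall and in every risk group — no reversal.

No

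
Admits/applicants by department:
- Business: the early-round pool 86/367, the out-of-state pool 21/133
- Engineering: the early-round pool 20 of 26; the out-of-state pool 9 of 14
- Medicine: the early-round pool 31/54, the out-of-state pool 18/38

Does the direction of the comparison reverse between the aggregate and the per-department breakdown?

No

Business: the early-round pool 86/367 = 23.4%, the out-of-state pool 21/133 = 15.8% → the early-round pool
Engineering: the early-round pool 20/26 = 76.9%, the out-of-state pool 9/14 = 64.3% → the early-round pool
Medicine: the early-round pool 31/54 = 57.4%, the out-of-state pool 18/38 = 47.4% → the early-round pool
Overall: the early-round pool 137/447 = 30.6%, the out-of-state pool 48/185 = 25.9% → the early-round pool
The early-round pool wins overall and in every department group — no reversal.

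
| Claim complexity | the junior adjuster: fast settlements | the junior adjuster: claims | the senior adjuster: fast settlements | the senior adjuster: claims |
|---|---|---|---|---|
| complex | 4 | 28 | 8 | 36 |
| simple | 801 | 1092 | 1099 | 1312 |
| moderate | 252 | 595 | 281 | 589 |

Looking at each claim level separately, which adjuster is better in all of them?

Complex: the junior adjuster 4/28 = 14.3%, the senior adjuster 8/36 = 22.2% → the senior adjuster
Simple: the junior adjuster 801/1092 = 73.4%, the senior adjuster 1099/1312 = 83.8% → the senior adjuster
Moderate: the junior adjuster 252/595 = 42.4%, the senior adjuster 281/589 = 47.7% → the senior adjuster
The senior adjuster has the higher rate in all 3 groups.

the senior adjuster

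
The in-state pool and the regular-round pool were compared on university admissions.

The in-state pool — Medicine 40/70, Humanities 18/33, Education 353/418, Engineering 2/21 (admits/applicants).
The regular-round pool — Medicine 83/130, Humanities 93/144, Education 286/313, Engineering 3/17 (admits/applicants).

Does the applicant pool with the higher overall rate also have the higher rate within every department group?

Medicine: the in-state pool 40/70 = 57.1%, the regular-round pool 83/130 = 63.8% → the regular-round pool
Humanities: the in-state pool 18/33 = 54.5%, the regular-round pool 93/144 = 64.6% → the regular-round pool
Education: the in-state pool 353/418 = 84.4%, the regular-round pool 286/313 = 91.4% → the regular-round pool
Engineering: the in-state pool 2/21 = 9.5%, the regular-round pool 3/17 = 17.6% → the regular-round pool
Overall: the in-state pool 413/542 = 76.2%, the regular-round pool 465/604 = 77.0% → the regular-round pool
The regular-round pool wins overall and in every department group — no reversal.

Yes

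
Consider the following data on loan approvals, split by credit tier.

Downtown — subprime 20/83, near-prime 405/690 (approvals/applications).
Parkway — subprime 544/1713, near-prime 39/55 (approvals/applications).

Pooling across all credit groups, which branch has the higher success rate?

Subprime: Downtown 20/83 = 24.1%, Parkway 544/1713 = 31.8% → Parkway
Near-prime: Downtown 405/690 = 58.7%, Parkway 39/55 = 70.9% → Parkway
Overall: Downtown 425/773 = 55.0%, Parkway 583/1768 = 33.0% → Downtown
(Parkway wins every credit group but Downtown wins overall — Parkway's applications skew toward the low-rate subprime group.)

Downtown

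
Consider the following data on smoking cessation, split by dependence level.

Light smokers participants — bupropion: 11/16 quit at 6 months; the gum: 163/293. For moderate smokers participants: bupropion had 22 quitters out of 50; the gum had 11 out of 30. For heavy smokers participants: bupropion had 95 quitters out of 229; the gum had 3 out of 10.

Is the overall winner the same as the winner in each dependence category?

Light smokers: bupropion 11/16 = 68.8%, the gum 163/293 = 55.6% → bupropion
Moderate smokers: bupropion 22/50 = 44.0%, the gum 11/30 = 36.7% → bupropion
Heavy smokers: bupropion 95/229 = 41.5%, the gum 3/10 = 30.0% → bupropion
Overall: bupropion 128/295 = 43.4%, the gum 177/333 = 53.2% → the gum
Bupropion wins each dependence group but the gum wins overall — the comparison reverses. Bupropion's participants skew toward heavy smokers, which has a lower base rate.

No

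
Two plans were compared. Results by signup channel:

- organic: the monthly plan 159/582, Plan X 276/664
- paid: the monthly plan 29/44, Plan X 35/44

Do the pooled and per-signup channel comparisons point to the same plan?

Organic: the monthly plan 159/582 = 27.3%, Plan X 276/664 = 41.6% → Plan X
Paid: the monthly plan 29/44 = 65.9%, Plan X 35/44 = 79.5% → Plan X
Overall: the monthly plan 188/626 = 30.0%, Plan X 311/708 = 43.9% → Plan X
Plan X wins overall and in every signup group — no reversal.

Yes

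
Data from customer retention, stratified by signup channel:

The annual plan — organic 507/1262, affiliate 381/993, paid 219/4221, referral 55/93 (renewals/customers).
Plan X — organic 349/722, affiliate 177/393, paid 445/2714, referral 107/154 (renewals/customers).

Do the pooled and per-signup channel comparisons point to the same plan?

Organic: the annual plan 507/1262 = 40.2%, Plan X 349/722 = 48.3% → Plan X
Affiliate: the annual plan 381/993 = 38.4%, Plan X 177/393 = 45.0% → Plan X
Paid: the annual plan 219/4221 = 5.2%, Plan X 445/2714 = 16.4% → Plan X
Referral: the annual plan 55/93 = 59.1%, Plan X 107/154 = 69.5% → Plan X
Overall: the annual plan 1162/6569 = 17.7%, Plan X 1078/3983 = 27.1% → Plan X
Plan X wins overall and in every signup group — no reversal.

Yes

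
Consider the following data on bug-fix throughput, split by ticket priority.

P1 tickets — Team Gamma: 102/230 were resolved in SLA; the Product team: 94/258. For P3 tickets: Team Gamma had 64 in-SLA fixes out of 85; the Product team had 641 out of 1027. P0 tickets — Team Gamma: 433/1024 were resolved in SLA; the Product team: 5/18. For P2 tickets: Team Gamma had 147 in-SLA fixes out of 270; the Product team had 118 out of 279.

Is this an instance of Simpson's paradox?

Yes

P1: Team Gamma 102/230 = 44.3%, the Product team 94/258 = 36.4% → Team Gamma
P3: Team Gamma 64/85 = 75.3%, the Product team 641/1027 = 62.4% → Team Gamma
P0: Team Gamma 433/1024 = 42.3%, the Product team 5/18 = 27.8% → Team Gamma
P2: Team Gamma 147/270 = 54.4%, the Product team 118/279 = 42.3% → Team Gamma
Overall: Team Gamma 746/1609 = 46.4%, the Product team 858/1582 = 54.2% → the Product team
Team Gamma wins each ticket group but the Product team wins overall — the comparison reverses. Team Gamma's tickets skew toward P0, which has a lower base rate.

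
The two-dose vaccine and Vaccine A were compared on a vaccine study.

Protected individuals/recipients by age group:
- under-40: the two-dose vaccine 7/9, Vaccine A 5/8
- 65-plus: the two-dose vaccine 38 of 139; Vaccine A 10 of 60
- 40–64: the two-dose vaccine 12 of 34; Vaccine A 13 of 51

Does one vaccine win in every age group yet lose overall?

Under-40: the two-dose vaccine 7/9 = 77.8%, Vaccine A 5/8 = 62.5% → the two-dose vaccine
65-plus: the two-dose vaccine 38/139 = 27.3%, Vaccine A 10/60 = 16.7% → the two-dose vaccine
40–64: the two-dose vaccine 12/34 = 35.3%, Vaccine A 13/51 = 25.5% → the two-dose vaccine
Overall: the two-dose vaccine 57/182 = 31.3%, Vaccine A 28/119 = 23.5% → the two-dose vaccine
The two-dose vaccine wins overall and in every age group — no reversal.

No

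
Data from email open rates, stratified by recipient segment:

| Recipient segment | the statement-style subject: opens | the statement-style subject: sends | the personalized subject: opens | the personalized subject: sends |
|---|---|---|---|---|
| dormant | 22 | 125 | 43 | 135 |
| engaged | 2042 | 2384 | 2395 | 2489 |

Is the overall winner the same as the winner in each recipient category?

Dormant: the statement-style subject 22/125 = 17.6%, the personalized subject 43/135 = 31.9% → the personalized subject
Engaged: the statement-style subject 2042/2384 = 85.7%, the personalized subject 2395/2489 = 96.2% → the personalized subject
Overall: the statement-style subject 2064/2509 = 82.3%, the personalized subject 2438/2624 = 92.9% → the personalized subject
The personalized subject wins overall and in every recipient group — no reversal.

Yes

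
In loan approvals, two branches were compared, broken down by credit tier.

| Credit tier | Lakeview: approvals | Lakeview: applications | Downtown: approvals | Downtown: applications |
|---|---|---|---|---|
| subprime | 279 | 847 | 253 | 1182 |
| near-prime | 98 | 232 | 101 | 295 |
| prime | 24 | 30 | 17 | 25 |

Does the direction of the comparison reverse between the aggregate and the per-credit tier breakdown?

No

Subprime: Lakeview 279/847 = 32.9%, Downtown 253/1182 = 21.4% → Lakeview
Near-prime: Lakeview 98/232 = 42.2%, Downtown 101/295 = 34.2% → Lakeview
Prime: Lakeview 24/30 = 80.0%, Downtown 17/25 = 68.0% → Lakeview
Overall: Lakeview 401/1109 = 36.2%, Downtown 371/1502 = 24.7% → Lakeview
Lakeview wins overall and in every credit group — no reversal.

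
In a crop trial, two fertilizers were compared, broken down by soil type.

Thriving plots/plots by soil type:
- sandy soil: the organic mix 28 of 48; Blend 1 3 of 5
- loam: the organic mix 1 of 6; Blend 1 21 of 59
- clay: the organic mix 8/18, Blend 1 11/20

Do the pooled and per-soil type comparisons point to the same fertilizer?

No

Sandy soil: the organic mix 28/48 = 58.3%, Blend 1 3/5 = 60.0% → Blend 1
Loam: the organic mix 1/6 = 16.7%, Blend 1 21/59 = 35.6% → Blend 1
Clay: the organic mix 8/18 = 44.4%, Blend 1 11/20 = 55.0% → Blend 1
Overall: the organic mix 37/72 = 51.4%, Blend 1 35/84 = 41.7% → the organic mix
Blend 1 wins each soil group but the organic mix wins overall — the comparison reverses. Blend 1's plots skew toward loam, which has a lower base rate.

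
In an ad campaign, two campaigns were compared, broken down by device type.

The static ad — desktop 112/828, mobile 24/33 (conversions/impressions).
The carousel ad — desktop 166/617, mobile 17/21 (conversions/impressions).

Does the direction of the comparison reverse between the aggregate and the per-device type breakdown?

Desktop: the static ad 112/828 = 13.5%, the carousel ad 166/617 = 26.9% → the carousel ad
Mobile: the static ad 24/33 = 72.7%, the carousel ad 17/21 = 81.0% → the carousel ad
Overall: the static ad 136/861 = 15.8%, the carousel ad 183/638 = 28.7% → the carousel ad
The carousel ad wins overall and in every device group — no reversal.

No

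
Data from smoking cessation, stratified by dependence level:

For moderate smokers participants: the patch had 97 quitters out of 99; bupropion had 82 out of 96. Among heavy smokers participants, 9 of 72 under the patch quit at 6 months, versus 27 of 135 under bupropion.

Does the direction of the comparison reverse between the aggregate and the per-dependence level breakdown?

No

Moderate smokers: the patch 97/99 = 98.0%, bupropion 82/96 = 85.4% → the patch
Heavy smokers: the patch 9/72 = 12.5%, bupropion 27/135 = 20.0% → bupropion
Overall: the patch 106/171 = 62.0%, bupropion 109/231 = 47.2% → the patch
Neither sweeps: the patch wins 1 of 2 groups, bupropion wins 1. The patch wins overall but not every group — no Simpson reversal.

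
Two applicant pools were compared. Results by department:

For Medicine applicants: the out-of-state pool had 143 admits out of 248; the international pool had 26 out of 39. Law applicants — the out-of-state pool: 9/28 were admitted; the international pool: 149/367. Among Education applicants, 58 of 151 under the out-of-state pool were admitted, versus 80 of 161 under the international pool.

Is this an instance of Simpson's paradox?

Yes

Medicine: the out-of-state pool 143/248 = 57.7%, the international pool 26/39 = 66.7% → the international pool
Law: the out-of-state pool 9/28 = 32.1%, the international pool 149/367 = 40.6% → the international pool
Education: the out-of-state pool 58/151 = 38.4%, the international pool 80/161 = 49.7% → the international pool
Overall: the out-of-state pool 210/427 = 49.2%, the international pool 255/567 = 45.0% → the out-of-state pool
The international pool wins each department group but the out-of-state pool wins overall — the comparison reverses. The international pool's applicants skew toward Law, which has a lower base rate.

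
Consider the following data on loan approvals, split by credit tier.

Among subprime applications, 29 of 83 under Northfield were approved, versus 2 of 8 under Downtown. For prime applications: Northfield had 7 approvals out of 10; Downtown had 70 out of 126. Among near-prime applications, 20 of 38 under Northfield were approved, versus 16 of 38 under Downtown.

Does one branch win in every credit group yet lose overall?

Subprime: Northfield 29/83 = 34.9%, Downtown 2/8 = 25.0% → Northfield
Prime: Northfield 7/10 = 70.0%, Downtown 70/126 = 55.6% → Northfield
Near-prime: Northfield 20/38 = 52.6%, Downtown 16/38 = 42.1% → Northfield
Overall: Northfield 56/131 = 42.7%, Downtown 88/172 = 51.2% → Downtown
Northfield wins each credit group but Downtown wins overall — the comparison reverses. Northfield's applications skew toward subprime, which has a lower base rate.

Yes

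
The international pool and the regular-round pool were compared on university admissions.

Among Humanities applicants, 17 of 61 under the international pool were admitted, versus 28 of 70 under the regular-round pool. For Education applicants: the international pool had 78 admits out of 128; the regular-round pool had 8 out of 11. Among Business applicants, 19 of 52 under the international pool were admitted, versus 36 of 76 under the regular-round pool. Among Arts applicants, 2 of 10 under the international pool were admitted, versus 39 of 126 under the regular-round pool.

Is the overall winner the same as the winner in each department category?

Humanities: the international pool 17/61 = 27.9%, the regular-round pool 28/70 = 40.0% → the regular-round pool
Education: the international pool 78/128 = 60.9%, the regular-round pool 8/11 = 72.7% → the regular-round pool
Business: the international pool 19/52 = 36.5%, the regular-round pool 36/76 = 47.4% → the regular-round pool
Arts: the international pool 2/10 = 20.0%, the regular-round pool 39/126 = 31.0% → the regular-round pool
Overall: the international pool 116/251 = 46.2%, the regular-round pool 111/283 = 39.2% → the international pool
The regular-round pool wins each department group but the international pool wins overall — the comparison reverses. The regular-round pool's applicants skew toward Arts, which has a lower base rate.

No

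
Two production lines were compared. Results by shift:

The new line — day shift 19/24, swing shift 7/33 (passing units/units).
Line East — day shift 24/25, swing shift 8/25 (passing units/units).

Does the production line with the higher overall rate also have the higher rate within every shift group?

Day shift: the new line 19/24 = 79.2%, Line East 24/25 = 96.0% → Line East
Swing shift: the new line 7/33 = 21.2%, Line East 8/25 = 32.0% → Line East
Overall: the new line 26/57 = 45.6%, Line East 32/50 = 64.0% → Line East
Line East wins overall and in every shift group — no reversal.

Yes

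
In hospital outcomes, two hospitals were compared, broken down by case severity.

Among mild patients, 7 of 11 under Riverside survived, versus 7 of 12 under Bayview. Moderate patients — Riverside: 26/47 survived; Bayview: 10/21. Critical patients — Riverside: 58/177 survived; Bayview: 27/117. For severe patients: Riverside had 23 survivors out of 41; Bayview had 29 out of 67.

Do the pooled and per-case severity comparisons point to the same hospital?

Yes

Mild: Riverside 7/11 = 63.6%, Bayview 7/12 = 58.3% → Riverside
Moderate: Riverside 26/47 = 55.3%, Bayview 10/21 = 47.6% → Riverside
Critical: Riverside 58/177 = 32.8%, Bayview 27/117 = 23.1% → Riverside
Severe: Riverside 23/41 = 56.1%, Bayview 29/67 = 43.3% → Riverside
Overall: Riverside 114/276 = 41.3%, Bayview 73/217 = 33.6% → Riverside
Riverside wins overall and in every case group — no reversal.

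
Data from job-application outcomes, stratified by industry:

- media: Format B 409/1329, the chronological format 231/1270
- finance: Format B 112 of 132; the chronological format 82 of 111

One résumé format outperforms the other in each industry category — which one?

Media: Format B 409/1329 = 30.8%, the chronological format 231/1270 = 18.2% → Format B
Finance: Format B 112/132 = 84.8%, the chronological format 82/111 = 73.9% → Format B
Format B has the higher rate in both groups.

Format B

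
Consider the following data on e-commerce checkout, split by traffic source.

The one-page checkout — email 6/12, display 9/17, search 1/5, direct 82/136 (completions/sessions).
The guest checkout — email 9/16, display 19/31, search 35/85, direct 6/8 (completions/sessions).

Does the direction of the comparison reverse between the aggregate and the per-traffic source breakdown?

Email: the one-page checkout 6/12 = 50.0%, the guest checkout 9/16 = 56.2% → the guest checkout
Display: the one-page checkout 9/17 = 52.9%, the guest checkout 19/31 = 61.3% → the guest checkout
Search: the one-page checkout 1/5 = 20.0%, the guest checkout 35/85 = 41.2% → the guest checkout
Direct: the one-page checkout 82/136 = 60.3%, the guest checkout 6/8 = 75.0% → the guest checkout
Overall: the one-page checkout 98/170 = 57.6%, the guest checkout 69/140 = 49.3% → the one-page checkout
The guest checkout wins each traffic group but the one-page checkout wins overall — the comparison reverses. The guest checkout's sessions skew toward search, which has a lower base rate.

Yes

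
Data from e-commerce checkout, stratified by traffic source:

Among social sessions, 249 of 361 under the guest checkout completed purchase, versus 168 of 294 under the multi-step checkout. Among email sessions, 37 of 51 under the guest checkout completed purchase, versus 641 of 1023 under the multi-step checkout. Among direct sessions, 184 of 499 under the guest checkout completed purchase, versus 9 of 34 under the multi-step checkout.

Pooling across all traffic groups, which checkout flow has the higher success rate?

Social: the guest checkout 249/361 = 69.0%, the multi-step checkout 168/294 = 57.1% → the guest checkout
Email: the guest checkout 37/51 = 72.5%, the multi-step checkout 641/1023 = 62.7% → the guest checkout
Direct: the guest checkout 184/499 = 36.9%, the multi-step checkout 9/34 = 26.5% → the guest checkout
Overall: the guest checkout 470/911 = 51.6%, the multi-step checkout 818/1351 = 60.5% → the multi-step checkout
(The guest checkout wins every traffic group but the multi-step checkout wins overall — the guest checkout's sessions skew toward the low-rate direct group.)

the multi-step checkout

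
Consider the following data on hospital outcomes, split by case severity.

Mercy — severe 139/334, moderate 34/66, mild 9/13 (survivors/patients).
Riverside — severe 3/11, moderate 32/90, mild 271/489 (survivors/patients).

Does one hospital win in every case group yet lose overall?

Yes

Severe: Mercy 139/334 = 41.6%, Riverside 3/11 = 27.3% → Mercy
Moderate: Mercy 34/66 = 51.5%, Riverside 32/90 = 35.6% → Mercy
Mild: Mercy 9/13 = 69.2%, Riverside 271/489 = 55.4% → Mercy
Overall: Mercy 182/413 = 44.1%, Riverside 306/590 = 51.9% → Riverside
Mercy wins each case group but Riverside wins overall — the comparison reverses. Mercy's patients skew toward severe, which has a lower base rate.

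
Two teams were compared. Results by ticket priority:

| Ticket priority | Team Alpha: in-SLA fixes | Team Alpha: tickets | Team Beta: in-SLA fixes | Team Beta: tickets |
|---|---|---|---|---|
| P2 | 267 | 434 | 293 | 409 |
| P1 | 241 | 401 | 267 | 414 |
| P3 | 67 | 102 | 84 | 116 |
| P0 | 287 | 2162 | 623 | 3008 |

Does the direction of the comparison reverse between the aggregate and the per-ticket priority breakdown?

No

P2: Team Alpha 267/434 = 61.5%, Team Beta 293/409 = 71.6% → Team Beta
P1: Team Alpha 241/401 = 60.1%, Team Beta 267/414 = 64.5% → Team Beta
P3: Team Alpha 67/102 = 65.7%, Team Beta 84/116 = 72.4% → Team Beta
P0: Team Alpha 287/2162 = 13.3%, Team Beta 623/3008 = 20.7% → Team Beta
Overall: Team Alpha 862/3099 = 27.8%, Team Beta 1267/3947 = 32.1% → Team Beta
Team Beta wins overall and in every ticket group — no reversal.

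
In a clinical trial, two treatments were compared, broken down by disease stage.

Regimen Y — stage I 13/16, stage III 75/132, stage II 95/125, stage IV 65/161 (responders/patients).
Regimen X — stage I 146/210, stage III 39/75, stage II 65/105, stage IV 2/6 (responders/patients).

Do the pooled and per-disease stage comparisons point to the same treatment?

No

Stage I: Regimen Y 13/16 = 81.2%, Regimen X 146/210 = 69.5% → Regimen Y
Stage III: Regimen Y 75/132 = 56.8%, Regimen X 39/75 = 52.0% → Regimen Y
Stage II: Regimen Y 95/125 = 76.0%, Regimen X 65/105 = 61.9% → Regimen Y
Stage IV: Regimen Y 65/161 = 40.4%, Regimen X 2/6 = 33.3% → Regimen Y
Overall: Regimen Y 248/434 = 57.1%, Regimen X 252/396 = 63.6% → Regimen X
Regimen Y wins each disease group but Regimen X wins overall — the comparison reverses. Regimen Y's patients skew toward stage IV, which has a lower base rate.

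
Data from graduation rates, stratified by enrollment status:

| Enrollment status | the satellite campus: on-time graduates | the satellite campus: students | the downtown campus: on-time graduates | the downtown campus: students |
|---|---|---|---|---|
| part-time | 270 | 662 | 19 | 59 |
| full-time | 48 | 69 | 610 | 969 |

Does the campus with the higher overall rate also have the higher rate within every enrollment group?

No

Part-time: the satellite campus 270/662 = 40.8%, the downtown campus 19/59 = 32.2% → the satellite campus
Full-time: the satellite campus 48/69 = 69.6%, the downtown campus 610/969 = 63.0% → the satellite campus
Overall: the satellite campus 318/731 = 43.5%, the downtown campus 629/1028 = 61.2% → the downtown campus
The satellite campus wins each enrollment group but the downtown campus wins overall — the comparison reverses. The satellite campus's students skew toward part-time, which has a lower base rate.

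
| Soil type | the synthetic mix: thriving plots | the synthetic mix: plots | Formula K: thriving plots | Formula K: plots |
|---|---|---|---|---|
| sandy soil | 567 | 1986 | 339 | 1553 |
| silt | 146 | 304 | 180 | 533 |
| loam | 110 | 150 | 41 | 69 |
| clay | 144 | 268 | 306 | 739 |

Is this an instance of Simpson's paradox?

Sandy soil: the synthetic mix 567/1986 = 28.5%, Formula K 339/1553 = 21.8% → the synthetic mix
Silt: the synthetic mix 146/304 = 48.0%, Formula K 180/533 = 33.8% → the synthetic mix
Loam: the synthetic mix 110/150 = 73.3%, Formula K 41/69 = 59.4% → the synthetic mix
Clay: the synthetic mix 144/268 = 53.7%, Formula K 306/739 = 41.4% → the synthetic mix
Overall: the synthetic mix 967/2708 = 35.7%, Formula K 866/2894 = 29.9% → the synthetic mix
The synthetic mix wins overall and in every soil group — no reversal.

No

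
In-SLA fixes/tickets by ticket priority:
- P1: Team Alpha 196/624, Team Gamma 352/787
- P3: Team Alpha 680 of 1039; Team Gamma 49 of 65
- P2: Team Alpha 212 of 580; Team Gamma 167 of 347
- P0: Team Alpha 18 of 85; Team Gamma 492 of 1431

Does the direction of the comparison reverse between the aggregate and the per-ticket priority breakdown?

P1: Team Alpha 196/624 = 31.4%, Team Gamma 352/787 = 44.7% → Team Gamma
P3: Team Alpha 680/1039 = 65.4%, Team Gamma 49/65 = 75.4% → Team Gamma
P2: Team Alpha 212/580 = 36.6%, Team Gamma 167/347 = 48.1% → Team Gamma
P0: Team Alpha 18/85 = 21.2%, Team Gamma 492/1431 = 34.4% → Team Gamma
Overall: Team Alpha 1106/2328 = 47.5%, Team Gamma 1060/2630 = 40.3% → Team Alpha
Team Gamma wins each ticket group but Team Alpha wins overall — the comparison reverses. Team Gamma's tickets skew toward P0, which has a lower base rate.

Yes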